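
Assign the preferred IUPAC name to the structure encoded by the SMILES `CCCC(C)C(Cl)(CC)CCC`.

4-chloro-4-ethyl-5-methyloctane

The parent chain contains 8 carbons (octane).
Number the chain so that the substituent locant set {4,4,5} is lower than {4,5,5} at the first point of difference.
This places a chloro group at C-4; an ethyl group at C-4; a methyl group at C-5.
The substituents are ordered alphabetically, ignoring any di-/tri- multipliers.
The name is 4-chloro-4-ethyl-5-methyloctane.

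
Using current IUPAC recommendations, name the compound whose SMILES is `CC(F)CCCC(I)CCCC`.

2-fluoro-6-iododecane

The longest continuous carbon chain has 10 atoms, so the parent hydride is decane.
Choose the numbering such that the substituent locant set {2,6} is lower than {5,9} at the first point of difference.
This places a fluoro group at C-2; an iodo group at C-6.
Substituent prefixes are cited in alphabetical order (multiplying prefixes like di-/tri- are ignored for ordering).
Putting it together: 2-fluoro-6-iododecane.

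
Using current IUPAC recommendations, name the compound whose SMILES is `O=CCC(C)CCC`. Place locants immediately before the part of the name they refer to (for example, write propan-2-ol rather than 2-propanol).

Counting along the main chain through the –CHO group gives 6 carbons: the parent is hexane.
The principal characteristic group is an aldehyde (terminal –CHO), named with the suffix -al.
Number the chain so that the aldehyde carbon is C-1 by definition.
This places a methyl group at C-3.
The name is 3-methylhexanal.

3-methylhexanal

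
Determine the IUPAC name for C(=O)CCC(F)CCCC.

The longest carbon chain that includes the –CHO group has 8 carbons, so the parent hydride is octane.
An aldehyde (terminal –CHO) is the principal characteristic group, giving the suffix -al.
The numbering direction is chosen so that the aldehyde carbon is C-1 by definition.
That gives a fluoro group at C-4.
Putting it together: 4-fluorooctanal.

4-fluorooctanal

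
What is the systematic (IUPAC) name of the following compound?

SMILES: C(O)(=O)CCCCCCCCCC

undecanoic acid

The longest carbon chain that includes the –COOH group has 11 carbons, so the parent hydride is undecane.
A carboxylic acid (terminal –COOH) is the principal characteristic group, giving the suffix -oic acid.
Number the chain so that the carboxylic acid carbon is C-1 by definition.
Putting it together: undecanoic acid.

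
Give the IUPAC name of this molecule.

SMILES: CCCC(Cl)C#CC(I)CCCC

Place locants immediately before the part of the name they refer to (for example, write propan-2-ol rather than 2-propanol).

Counting along the main chain through the multiple bond gives 11 carbons: the parent is undecane.
The chain contains a C≡C triple bond, so the unsaturation ending is -yne.
The numbering direction is chosen so that numbering from this end puts the triple bond at C-5 rather than C-6.
This places the triple bond between C-5 and C-6; a chloro group at C-4; an iodo group at C-7.
Prefixes are listed alphabetically: chloro, iodo.
Assembling the pieces gives 4-chloro-7-iodoundec-5-yne.

4-chloro-7-iodoundec-5-yne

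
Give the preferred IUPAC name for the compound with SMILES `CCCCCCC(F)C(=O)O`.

The longest chain bearing the –COOH group is 8 carbons long (octane).
A carboxylic acid (terminal –COOH) is the principal characteristic group, giving the suffix -oic acid.
The numbering direction is chosen so that the carboxylic acid carbon is C-1 by definition.
That gives a fluoro group at C-2.
The name is 2-fluorooctanoic acid.

2-fluorooctanoic acid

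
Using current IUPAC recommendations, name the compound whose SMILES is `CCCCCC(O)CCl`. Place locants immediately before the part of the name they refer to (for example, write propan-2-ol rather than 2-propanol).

1-chloroheptan-2-ol

The longest carbon chain that includes the –OH group has 7 carbons, so the parent hydride is heptane.
The highest-priority functional group is an alcohol (–OH), so the name ends in -ol.
Number the chain so that numbering from this end puts the hydroxyl group at C-2 rather than C-6.
That gives the hydroxyl at C-2; a chloro group at C-1.
Putting it together: 1-chloroheptan-2-ol.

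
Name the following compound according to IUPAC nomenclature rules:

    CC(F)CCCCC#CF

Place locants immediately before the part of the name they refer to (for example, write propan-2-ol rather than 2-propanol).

The longest chain bearing the multiple bond is 8 carbons long (octane).
The chain contains a C≡C triple bond, so the unsaturation ending is -yne.
Choose the numbering such that numbering from this end puts the triple bond at C-1 rather than C-7.
That gives the triple bond between C-1 and C-2; fluoro groups at C-1 and C-7.
The name is 1,7-difluorooct-1-yne.

1,7-difluorooct-1-yne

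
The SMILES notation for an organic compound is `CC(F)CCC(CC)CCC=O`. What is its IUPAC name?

4-ethyl-7-fluorooctanal

Counting along the main chain through the –CHO group gives 8 carbons: the parent is octane.
The highest-priority functional group is an aldehyde (terminal –CHO), so the name ends in -al.
Choose the numbering such that the aldehyde carbon is C-1 by definition.
This places an ethyl group at C-4; a fluoro group at C-7.
Prefixes are listed alphabetically: ethyl, fluoro.
The name is 4-ethyl-7-fluorooctanal.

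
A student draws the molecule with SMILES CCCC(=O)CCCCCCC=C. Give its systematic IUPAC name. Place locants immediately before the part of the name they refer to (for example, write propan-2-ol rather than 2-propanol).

Counting along the main chain through the carbonyl and the multiple bond gives 12 carbons: the parent is dodecane.
A ketone (C=O on an internal carbon) is the principal characteristic group, giving the suffix -one.
The chain contains a C=C double bond, so the unsaturation ending is -ene.
The numbering direction is chosen so that numbering from this end puts the carbonyl group at C-4 rather than C-9.
This places the carbonyl at C-4; the double bond between C-11 and C-12.
Putting it together: dodec-11-en-4-one.

dodec-11-en-4-one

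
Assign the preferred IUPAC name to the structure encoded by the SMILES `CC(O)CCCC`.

hexan-2-ol

Counting along the main chain through the –OH group gives 6 carbons: the parent is hexane.
An alcohol (–OH) is the principal characteristic group, giving the suffix -ol.
The numbering direction is chosen so that numbering from this end puts the hydroxyl group at C-2 rather than C-5.
This places the hydroxyl at C-2.
The name is hexan-2-ol.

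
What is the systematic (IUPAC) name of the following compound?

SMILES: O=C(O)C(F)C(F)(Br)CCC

The longest chain bearing the –COOH group is 6 carbons long (hexane).
A carboxylic acid (terminal –COOH) is the principal characteristic group, giving the suffix -oic acid.
Number the chain so that the carboxylic acid carbon is C-1 by definition.
That gives a bromo group at C-3; fluoro groups at C-2 and C-3.
The substituents are ordered alphabetically, ignoring any di-/tri- multipliers.
Assembling the pieces gives 3-bromo-2,3-difluorohexanoic acid.

3-bromo-2,3-difluorohexanoic acid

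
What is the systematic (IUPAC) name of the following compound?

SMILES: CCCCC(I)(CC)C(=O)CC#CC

The longest chain bearing the carbonyl and the multiple bond is 10 carbons long (decane).
The principal characteristic group is a ketone (C=O on an internal carbon), named with the suffix -one.
There is one C≡C triple bond, indicated by the ending -yne.
The numbering direction is chosen so that numbering from this end puts the carbonyl group at C-5 rather than C-6.
That gives the carbonyl at C-5; the triple bond between C-2 and C-3; an ethyl group at C-6; an iodo group at C-6.
Substituent prefixes are cited in alphabetical order (multiplying prefixes like di-/tri- are ignored for ordering).
The name is 6-ethyl-6-iododec-2-yn-5-one.

6-ethyl-6-iododec-2-yn-5-one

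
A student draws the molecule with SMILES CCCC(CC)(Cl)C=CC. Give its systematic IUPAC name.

4-chloro-4-ethylhept-2-ene

The longest chain bearing the multiple bond is 7 carbons long (heptane).
There is one C=C double bond, indicated by the ending -ene.
The numbering direction is chosen so that numbering from this end puts the double bond at C-2 rather than C-5.
With this numbering: the double bond between C-2 and C-3; a chloro group at C-4; an ethyl group at C-4.
Substituent prefixes are cited in alphabetical order (multiplying prefixes like di-/tri- are ignored for ordering).
Putting it together: 4-chloro-4-ethylhept-2-ene.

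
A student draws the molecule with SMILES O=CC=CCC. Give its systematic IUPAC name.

The longest chain bearing the –CHO group and the multiple bond is 5 carbons long (pentane).
The principal characteristic group is an aldehyde (terminal –CHO), named with the suffix -al.
There is one C=C double bond, indicated by the ending -ene.
Number the chain so that the aldehyde carbon is C-1 by definition.
This places the double bond between C-2 and C-3.
Putting it together: pent-2-enal.

pent-2-enal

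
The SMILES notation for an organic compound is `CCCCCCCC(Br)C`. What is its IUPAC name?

2-bromononane

The longest continuous carbon chain has 9 atoms, so the parent hydride is nonane.
Choose the numbering such that the substituent locant set {2} is lower than {8} at the first point of difference.
That gives a bromo group at C-2.
Putting it together: 2-bromononane.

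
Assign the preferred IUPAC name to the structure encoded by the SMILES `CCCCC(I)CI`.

1,2-diiodohexane

The parent chain contains 6 carbons (hexane).
Number the chain so that the substituent locant set {1,2} is lower than {5,6} at the first point of difference.
With this numbering: iodo groups at C-1 and C-2.
Putting it together: 1,2-diiodohexane.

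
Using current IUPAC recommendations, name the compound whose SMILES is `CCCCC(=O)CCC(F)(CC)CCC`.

The longest carbon chain that includes the carbonyl has 11 carbons, so the parent hydride is undecane.
The principal characteristic group is a ketone (C=O on an internal carbon), named with the suffix -one.
The numbering direction is chosen so that numbering from this end puts the carbonyl group at C-5 rather than C-7.
That gives the carbonyl at C-5; an ethyl group at C-8; a fluoro group at C-8.
Prefixes are listed alphabetically: ethyl, fluoro.
Putting it together: 8-ethyl-8-fluoroundecan-5-one.

8-ethyl-8-fluoroundecan-5-one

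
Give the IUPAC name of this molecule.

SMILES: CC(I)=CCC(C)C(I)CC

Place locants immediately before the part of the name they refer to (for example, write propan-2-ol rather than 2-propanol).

Counting along the main chain through the multiple bond gives 8 carbons: the parent is octane.
A C=C double bond in the chain gives the infix -ene-.
The numbering direction is chosen so that numbering from this end puts the double bond at C-2 rather than C-6.
With this numbering: the double bond between C-2 and C-3; iodo groups at C-2 and C-6; a methyl group at C-5.
Substituent prefixes are cited in alphabetical order (multiplying prefixes like di-/tri- are ignored for ordering).
Assembling the pieces gives 2,6-diiodo-5-methyloct-2-ene.

2,6-diiodo-5-methyloct-2-ene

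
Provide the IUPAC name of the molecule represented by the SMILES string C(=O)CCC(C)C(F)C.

5-fluoro-4-methylhexanal

The longest chain bearing the –CHO group is 6 carbons long (hexane).
The principal characteristic group is an aldehyde (terminal –CHO), named with the suffix -al.
Choose the numbering such that the aldehyde carbon is C-1 by definition.
With this numbering: a fluoro group at C-5; a methyl group at C-4.
Prefixes are listed alphabetically: fluoro, methyl.
The name is 5-fluoro-4-methylhexanal.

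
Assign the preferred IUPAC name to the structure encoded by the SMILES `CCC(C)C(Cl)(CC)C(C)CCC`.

The longest carbon chain is 8 atoms: the parent is octane.
Number the chain so that the substituent locant set {3,4,4,5} is lower than {4,5,5,6} at the first point of difference.
This places a chloro group at C-4; an ethyl group at C-4; methyl groups at C-3 and C-5.
Prefixes are listed alphabetically: chloro, ethyl, methyl.
Assembling the pieces gives 4-chloro-4-ethyl-3,5-dimethyloctane.

4-chloro-4-ethyl-3,5-dimethyloctane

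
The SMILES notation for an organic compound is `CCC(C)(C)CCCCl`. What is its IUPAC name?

The longest carbon chain is 6 atoms: the parent is hexane.
The numbering direction is chosen so that the substituent locant set {1,4,4} is lower than {3,3,6} at the first point of difference.
With this numbering: a chloro group at C-1; two methyl groups at C-4.
The substituents are ordered alphabetically, ignoring any di-/tri- multipliers.
The name is 1-chloro-4,4-dimethylhexane.

1-chloro-4,4-dimethylhexane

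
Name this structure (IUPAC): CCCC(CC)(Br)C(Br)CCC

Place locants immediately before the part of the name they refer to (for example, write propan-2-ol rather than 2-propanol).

4,5-dibromo-4-ethyloctane

The longest carbon chain is 8 atoms: the parent is octane.
The numbering direction is chosen so that the substituent locant set {4,4,5} is lower than {4,5,5} at the first point of difference.
This places bromo groups at C-4 and C-5; an ethyl group at C-4.
The substituents are ordered alphabetically, ignoring any di-/tri- multipliers.
Putting it together: 4,5-dibromo-4-ethyloctane.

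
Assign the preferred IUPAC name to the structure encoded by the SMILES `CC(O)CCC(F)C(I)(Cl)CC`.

6-chloro-5-fluoro-6-iodooctan-2-ol

The longest chain bearing the –OH group is 8 carbons long (octane).
An alcohol (–OH) is the principal characteristic group, giving the suffix -ol.
The numbering direction is chosen so that numbering from this end puts the hydroxyl group at C-2 rather than C-7.
This places the hydroxyl at C-2; a chloro group at C-6; a fluoro group at C-5; an iodo group at C-6.
The substituents are ordered alphabetically, ignoring any di-/tri- multipliers.
The name is 6-chloro-5-fluoro-6-iodooctan-2-ol.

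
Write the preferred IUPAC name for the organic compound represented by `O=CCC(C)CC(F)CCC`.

5-fluoro-3-methyloctanal

Counting along the main chain through the –CHO group gives 8 carbons: the parent is octane.
The principal characteristic group is an aldehyde (terminal –CHO), named with the suffix -al.
The numbering direction is chosen so that the aldehyde carbon is C-1 by definition.
With this numbering: a fluoro group at C-5; a methyl group at C-3.
The substituents are ordered alphabetically, ignoring any di-/tri- multipliers.
The name is 5-fluoro-3-methyloctanal.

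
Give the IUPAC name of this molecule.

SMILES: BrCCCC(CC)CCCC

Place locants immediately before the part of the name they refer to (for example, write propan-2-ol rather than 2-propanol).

The longest carbon chain is 8 atoms: the parent is octane.
Choose the numbering such that the substituent locant set {1,4} is lower than {5,8} at the first point of difference.
This places a bromo group at C-1; an ethyl group at C-4.
Prefixes are listed alphabetically: bromo, ethyl.
The name is 1-bromo-4-ethyloctane.

1-bromo-4-ethyloctane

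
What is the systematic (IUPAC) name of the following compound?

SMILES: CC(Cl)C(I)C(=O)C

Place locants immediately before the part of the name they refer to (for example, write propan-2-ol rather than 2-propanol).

4-chloro-3-iodopentan-2-one

The longest carbon chain that includes the carbonyl has 5 carbons, so the parent hydride is pentane.
The highest-priority functional group is a ketone (C=O on an internal carbon), so the name ends in -one.
Number the chain so that numbering from this end puts the carbonyl group at C-2 rather than C-4.
This places the carbonyl at C-2; a chloro group at C-4; an iodo group at C-3.
Substituent prefixes are cited in alphabetical order (multiplying prefixes like di-/tri- are ignored for ordering).
Assembling the pieces gives 4-chloro-3-iodopentan-2-one.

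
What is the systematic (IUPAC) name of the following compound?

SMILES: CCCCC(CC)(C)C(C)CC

The longest continuous carbon chain has 8 atoms, so the parent hydride is octane.
Choose the numbering such that the substituent locant set {3,4,4} is lower than {5,5,6} at the first point of difference.
With this numbering: an ethyl group at C-4; methyl groups at C-3 and C-4.
The substituents are ordered alphabetically, ignoring any di-/tri- multipliers.
Putting it together: 4-ethyl-3,4-dimethyloctane.

4-ethyl-3,4-dimethyloctane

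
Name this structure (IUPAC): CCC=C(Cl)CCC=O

4-chlorohept-4-enal

The longest chain bearing the –CHO group and the multiple bond is 7 carbons long (heptane).
An aldehyde (terminal –CHO) is the principal characteristic group, giving the suffix -al.
The chain contains a C=C double bond, so the unsaturation ending is -ene.
The numbering direction is chosen so that the aldehyde carbon is C-1 by definition.
This places the double bond between C-4 and C-5; a chloro group at C-4.
The name is 4-chlorohept-4-enal.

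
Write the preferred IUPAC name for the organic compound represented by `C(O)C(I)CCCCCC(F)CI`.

8-fluoro-2,9-diiodononan-1-ol

Counting along the main chain through the –OH group gives 9 carbons: the parent is nonane.
An alcohol (–OH) is the principal characteristic group, giving the suffix -ol.
Number the chain so that numbering from this end puts the hydroxyl group at C-1 rather than C-9.
This places the hydroxyl at C-1; a fluoro group at C-8; iodo groups at C-2 and C-9.
Prefixes are listed alphabetically: fluoro, iodo.
The name is 8-fluoro-2,9-diiodononan-1-ol.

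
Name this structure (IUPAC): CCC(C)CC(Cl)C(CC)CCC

5-chloro-6-ethyl-3-methylnonane

The longest carbon chain is 9 atoms: the parent is nonane.
Number the chain so that the substituent locant set {3,5,6} is lower than {4,5,7} at the first point of difference.
With this numbering: a chloro group at C-5; an ethyl group at C-6; a methyl group at C-3.
Prefixes are listed alphabetically: chloro, ethyl, methyl.
The name is 5-chloro-6-ethyl-3-methylnonane.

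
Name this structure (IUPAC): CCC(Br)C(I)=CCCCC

3-bromo-4-iodonon-4-ene

The longest carbon chain that includes the multiple bond has 9 carbons, so the parent hydride is nonane.
A C=C double bond in the chain gives the infix -ene-.
The numbering direction is chosen so that numbering from this end puts the double bond at C-4 rather than C-5.
That gives the double bond between C-4 and C-5; a bromo group at C-3; an iodo group at C-4.
The substituents are ordered alphabetically, ignoring any di-/tri- multipliers.
The name is 3-bromo-4-iodonon-4-ene.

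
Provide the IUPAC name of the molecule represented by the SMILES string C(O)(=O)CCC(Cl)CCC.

Counting along the main chain through the –COOH group gives 7 carbons: the parent is heptane.
The principal characteristic group is a carboxylic acid (terminal –COOH), named with the suffix -oic acid.
Choose the numbering such that the carboxylic acid carbon is C-1 by definition.
This places a chloro group at C-4.
The name is 4-chloroheptanoic acid.

4-chloroheptanoic acid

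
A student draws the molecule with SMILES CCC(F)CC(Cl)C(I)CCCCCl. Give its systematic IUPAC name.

1,6-dichloro-8-fluoro-5-iododecane

The longest carbon chain is 10 atoms: the parent is decane.
Choose the numbering such that the substituent locant set {1,5,6,8} is lower than {3,5,6,10} at the first point of difference.
With this numbering: chloro groups at C-1 and C-6; a fluoro group at C-8; an iodo group at C-5.
The substituents are ordered alphabetically, ignoring any di-/tri- multipliers.
Assembling the pieces gives 1,6-dichloro-8-fluoro-5-iododecane.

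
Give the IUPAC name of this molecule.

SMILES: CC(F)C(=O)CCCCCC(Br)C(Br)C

The longest chain bearing the carbonyl is 11 carbons long (undecane).
The principal characteristic group is a ketone (C=O on an internal carbon), named with the suffix -one.
Number the chain so that numbering from this end puts the carbonyl group at C-3 rather than C-9.
This places the carbonyl at C-3; bromo groups at C-9 and C-10; a fluoro group at C-2.
Substituent prefixes are cited in alphabetical order (multiplying prefixes like di-/tri- are ignored for ordering).
Putting it together: 9,10-dibromo-2-fluoroundecan-3-one.

9,10-dibromo-2-fluoroundecan-3-one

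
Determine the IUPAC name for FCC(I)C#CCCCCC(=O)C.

10-fluoro-9-iododec-7-yn-2-one

Counting along the main chain through the carbonyl and the multiple bond gives 10 carbons: the parent is decane.
The principal characteristic group is a ketone (C=O on an internal carbon), named with the suffix -one.
The chain contains a C≡C triple bond, so the unsaturation ending is -yne.
Choose the numbering such that numbering from this end puts the carbonyl group at C-2 rather than C-9.
That gives the carbonyl at C-2; the triple bond between C-7 and C-8; a fluoro group at C-10; an iodo group at C-9.
The substituents are ordered alphabetically, ignoring any di-/tri- multipliers.
The name is 10-fluoro-9-iododec-7-yn-2-one.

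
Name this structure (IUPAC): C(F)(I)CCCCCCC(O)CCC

Counting along the main chain through the –OH group gives 11 carbons: the parent is undecane.
An alcohol (–OH) is the principal characteristic group, giving the suffix -ol.
The numbering direction is chosen so that numbering from this end puts the hydroxyl group at C-4 rather than C-8.
This places the hydroxyl at C-4; a fluoro group at C-11; an iodo group at C-11.
The substituents are ordered alphabetically, ignoring any di-/tri- multipliers.
Putting it together: 11-fluoro-11-iodoundecan-4-ol.

11-fluoro-11-iodoundecan-4-ol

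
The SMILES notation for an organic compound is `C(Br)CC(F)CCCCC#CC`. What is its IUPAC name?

The longest chain bearing the multiple bond is 10 carbons long (decane).
There is one C≡C triple bond, indicated by the ending -yne.
Choose the numbering such that numbering from this end puts the triple bond at C-2 rather than C-8.
With this numbering: the triple bond between C-2 and C-3; a bromo group at C-10; a fluoro group at C-8.
Substituent prefixes are cited in alphabetical order (multiplying prefixes like di-/tri- are ignored for ordering).
The name is 10-bromo-8-fluorodec-2-yne.

10-bromo-8-fluorodec-2-yne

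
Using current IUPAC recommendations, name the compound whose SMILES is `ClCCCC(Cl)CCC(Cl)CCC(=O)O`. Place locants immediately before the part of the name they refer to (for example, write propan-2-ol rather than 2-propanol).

Counting along the main chain through the –COOH group gives 10 carbons: the parent is decane.
The principal characteristic group is a carboxylic acid (terminal –COOH), named with the suffix -oic acid.
The numbering direction is chosen so that the carboxylic acid carbon is C-1 by definition.
This places chloro groups at C-4 and C-7 and C-10.
The name is 4,7,10-trichlorodecanoic acid.

4,7,10-trichlorodecanoic acid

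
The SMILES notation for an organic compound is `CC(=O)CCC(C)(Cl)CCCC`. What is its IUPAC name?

5-chloro-5-methylnonan-2-one

Counting along the main chain through the carbonyl gives 9 carbons: the parent is nonane.
The principal characteristic group is a ketone (C=O on an internal carbon), named with the suffix -one.
Number the chain so that numbering from this end puts the carbonyl group at C-2 rather than C-8.
That gives the carbonyl at C-2; a chloro group at C-5; a methyl group at C-5.
Substituent prefixes are cited in alphabetical order (multiplying prefixes like di-/tri- are ignored for ordering).
Assembling the pieces gives 5-chloro-5-methylnonan-2-one.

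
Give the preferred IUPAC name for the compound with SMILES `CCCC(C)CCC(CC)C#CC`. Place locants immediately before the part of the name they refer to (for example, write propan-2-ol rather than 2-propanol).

Counting along the main chain through the multiple bond gives 10 carbons: the parent is decane.
A C≡C triple bond in the chain gives the infix -yne-.
Number the chain so that numbering from this end puts the triple bond at C-2 rather than C-8.
With this numbering: the triple bond between C-2 and C-3; an ethyl group at C-4; a methyl group at C-7.
Substituent prefixes are cited in alphabetical order (multiplying prefixes like di-/tri- are ignored for ordering).
Putting it together: 4-ethyl-7-methyldec-2-yne.

4-ethyl-7-methyldec-2-yne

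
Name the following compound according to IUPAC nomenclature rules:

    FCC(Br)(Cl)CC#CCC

The longest chain bearing the multiple bond is 7 carbons long (heptane).
The chain contains a C≡C triple bond, so the unsaturation ending is -yne.
Choose the numbering such that numbering from this end puts the triple bond at C-3 rather than C-4.
With this numbering: the triple bond between C-3 and C-4; a bromo group at C-6; a chloro group at C-6; a fluoro group at C-7.
Substituent prefixes are cited in alphabetical order (multiplying prefixes like di-/tri- are ignored for ordering).
Assembling the pieces gives 6-bromo-6-chloro-7-fluorohept-3-yne.

6-bromo-6-chloro-7-fluorohept-3-yne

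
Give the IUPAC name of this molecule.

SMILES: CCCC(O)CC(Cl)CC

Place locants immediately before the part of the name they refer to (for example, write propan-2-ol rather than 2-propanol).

6-chlorooctan-4-ol

The longest chain bearing the –OH group is 8 carbons long (octane).
An alcohol (–OH) is the principal characteristic group, giving the suffix -ol.
Choose the numbering such that numbering from this end puts the hydroxyl group at C-4 rather than C-5.
This places the hydroxyl at C-4; a chloro group at C-6.
Assembling the pieces gives 6-chlorooctan-4-ol.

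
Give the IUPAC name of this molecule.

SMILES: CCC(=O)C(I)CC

4-iodohexan-3-one

The longest carbon chain that includes the carbonyl has 6 carbons, so the parent hydride is hexane.
The highest-priority functional group is a ketone (C=O on an internal carbon), so the name ends in -one.
Number the chain so that numbering from this end puts the carbonyl group at C-3 rather than C-4.
With this numbering: the carbonyl at C-3; an iodo group at C-4.
Assembling the pieces gives 4-iodohexan-3-one.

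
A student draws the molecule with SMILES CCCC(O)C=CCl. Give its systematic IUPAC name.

1-chlorohex-1-en-3-ol

Counting along the main chain through the –OH group and the multiple bond gives 6 carbons: the parent is hexane.
The principal characteristic group is an alcohol (–OH), named with the suffix -ol.
The chain contains a C=C double bond, so the unsaturation ending is -ene.
Choose the numbering such that numbering from this end puts the hydroxyl group at C-3 rather than C-4.
With this numbering: the hydroxyl at C-3; the double bond between C-1 and C-2; a chloro group at C-1.
The name is 1-chlorohex-1-en-3-ol.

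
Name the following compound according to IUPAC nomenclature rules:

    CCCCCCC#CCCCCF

The longest carbon chain that includes the multiple bond has 12 carbons, so the parent hydride is dodecane.
A C≡C triple bond in the chain gives the infix -yne-.
The numbering direction is chosen so that numbering from this end puts the triple bond at C-5 rather than C-7.
That gives the triple bond between C-5 and C-6; a fluoro group at C-1.
Putting it together: 1-fluorododec-5-yne.

1-fluorododec-5-yne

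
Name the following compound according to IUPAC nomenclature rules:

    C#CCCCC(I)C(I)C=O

The longest chain bearing the –CHO group and the multiple bond is 8 carbons long (octane).
An aldehyde (terminal –CHO) is the principal characteristic group, giving the suffix -al.
A C≡C triple bond in the chain gives the infix -yne-.
Number the chain so that the aldehyde carbon is C-1 by definition.
With this numbering: the triple bond between C-7 and C-8; iodo groups at C-2 and C-3.
The name is 2,3-diiodooct-7-ynal.

2,3-diiodooct-7-ynal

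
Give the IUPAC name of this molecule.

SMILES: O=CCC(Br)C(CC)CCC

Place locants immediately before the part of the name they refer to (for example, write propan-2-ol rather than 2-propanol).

Counting along the main chain through the –CHO group gives 7 carbons: the parent is heptane.
The principal characteristic group is an aldehyde (terminal –CHO), named with the suffix -al.
The numbering direction is chosen so that the aldehyde carbon is C-1 by definition.
This places a bromo group at C-3; an ethyl group at C-4.
The substituents are ordered alphabetically, ignoring any di-/tri- multipliers.
Putting it together: 3-bromo-4-ethylheptanal.

3-bromo-4-ethylheptanal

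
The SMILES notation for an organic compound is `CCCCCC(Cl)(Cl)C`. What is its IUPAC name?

The longest carbon chain is 7 atoms: the parent is heptane.
The numbering direction is chosen so that the substituent locant set {2,2} is lower than {6,6} at the first point of difference.
With this numbering: two chloro groups at C-2.
Putting it together: 2,2-dichloroheptane.

2,2-dichloroheptane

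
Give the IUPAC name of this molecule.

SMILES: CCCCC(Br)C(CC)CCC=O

5-bromo-4-ethylnonanal

The longest chain bearing the –CHO group is 9 carbons long (nonane).
The principal characteristic group is an aldehyde (terminal –CHO), named with the suffix -al.
Choose the numbering such that the aldehyde carbon is C-1 by definition.
This places a bromo group at C-5; an ethyl group at C-4.
Prefixes are listed alphabetically: bromo, ethyl.
Putting it together: 5-bromo-4-ethylnonanal.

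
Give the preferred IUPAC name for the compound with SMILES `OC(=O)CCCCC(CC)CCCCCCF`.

6-ethyl-12-fluorododecanoic acid

The longest carbon chain that includes the –COOH group has 12 carbons, so the parent hydride is dodecane.
The highest-priority functional group is a carboxylic acid (terminal –COOH), so the name ends in -oic acid.
Number the chain so that the carboxylic acid carbon is C-1 by definition.
This places an ethyl group at C-6; a fluoro group at C-12.
Prefixes are listed alphabetically: ethyl, fluoro.
Assembling the pieces gives 6-ethyl-12-fluorododecanoic acid.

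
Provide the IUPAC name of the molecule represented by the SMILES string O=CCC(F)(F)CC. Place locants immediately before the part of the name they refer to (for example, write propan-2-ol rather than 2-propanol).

3,3-difluoropentanal

The longest carbon chain that includes the –CHO group has 5 carbons, so the parent hydride is pentane.
The principal characteristic group is an aldehyde (terminal –CHO), named with the suffix -al.
The numbering direction is chosen so that the aldehyde carbon is C-1 by definition.
That gives two fluoro groups at C-3.
Putting it together: 3,3-difluoropentanal.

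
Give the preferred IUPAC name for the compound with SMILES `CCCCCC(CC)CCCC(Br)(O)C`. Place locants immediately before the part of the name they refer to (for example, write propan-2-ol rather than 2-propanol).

2-bromo-6-ethylundecan-2-ol

Counting along the main chain through the –OH group gives 11 carbons: the parent is undecane.
The highest-priority functional group is an alcohol (–OH), so the name ends in -ol.
The numbering direction is chosen so that numbering from this end puts the hydroxyl group at C-2 rather than C-10.
That gives the hydroxyl at C-2; a bromo group at C-2; an ethyl group at C-6.
The substituents are ordered alphabetically, ignoring any di-/tri- multipliers.
The name is 2-bromo-6-ethylundecan-2-ol.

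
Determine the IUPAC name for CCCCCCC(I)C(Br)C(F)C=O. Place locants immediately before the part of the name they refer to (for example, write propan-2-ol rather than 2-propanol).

3-bromo-2-fluoro-4-iododecanal

The longest carbon chain that includes the –CHO group has 10 carbons, so the parent hydride is decane.
An aldehyde (terminal –CHO) is the principal characteristic group, giving the suffix -al.
Choose the numbering such that the aldehyde carbon is C-1 by definition.
With this numbering: a bromo group at C-3; a fluoro group at C-2; an iodo group at C-4.
Substituent prefixes are cited in alphabetical order (multiplying prefixes like di-/tri- are ignored for ordering).
Putting it together: 3-bromo-2-fluoro-4-iododecanal.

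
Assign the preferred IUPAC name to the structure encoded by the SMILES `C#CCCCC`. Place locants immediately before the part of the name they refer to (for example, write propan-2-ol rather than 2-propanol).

hex-1-yne

The longest carbon chain that includes the multiple bond has 6 carbons, so the parent hydride is hexane.
A C≡C triple bond in the chain gives the infix -yne-.
Choose the numbering such that numbering from this end puts the triple bond at C-1 rather than C-5.
That gives the triple bond between C-1 and C-2.
Assembling the pieces gives hex-1-yne.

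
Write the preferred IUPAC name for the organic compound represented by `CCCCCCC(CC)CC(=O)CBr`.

1-bromo-4-ethyldecan-2-one

The longest carbon chain that includes the carbonyl has 10 carbons, so the parent hydride is decane.
The highest-priority functional group is a ketone (C=O on an internal carbon), so the name ends in -one.
Choose the numbering such that numbering from this end puts the carbonyl group at C-2 rather than C-9.
That gives the carbonyl at C-2; a bromo group at C-1; an ethyl group at C-4.
Substituent prefixes are cited in alphabetical order (multiplying prefixes like di-/tri- are ignored for ordering).
Assembling the pieces gives 1-bromo-4-ethyldecan-2-one.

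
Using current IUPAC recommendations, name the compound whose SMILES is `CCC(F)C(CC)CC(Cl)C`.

The longest continuous carbon chain has 7 atoms, so the parent hydride is heptane.
Number the chain so that the substituent locant set {2,4,5} is lower than {3,4,6} at the first point of difference.
That gives a chloro group at C-2; an ethyl group at C-4; a fluoro group at C-5.
The substituents are ordered alphabetically, ignoring any di-/tri- multipliers.
Putting it together: 2-chloro-4-ethyl-5-fluoroheptane.

2-chloro-4-ethyl-5-fluoroheptane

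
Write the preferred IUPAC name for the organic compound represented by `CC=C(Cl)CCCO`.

4-chlorohex-4-en-1-ol

The longest chain bearing the –OH group and the multiple bond is 6 carbons long (hexane).
The highest-priority functional group is an alcohol (–OH), so the name ends in -ol.
A C=C double bond in the chain gives the infix -ene-.
The numbering direction is chosen so that numbering from this end puts the hydroxyl group at C-1 rather than C-6.
That gives the hydroxyl at C-1; the double bond between C-4 and C-5; a chloro group at C-4.
Assembling the pieces gives 4-chlorohex-4-en-1-ol.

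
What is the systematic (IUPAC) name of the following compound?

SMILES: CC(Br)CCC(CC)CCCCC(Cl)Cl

The longest carbon chain is 10 atoms: the parent is decane.
The numbering direction is chosen so that the substituent locant set {1,1,6,9} is lower than {2,5,10,10} at the first point of difference.
With this numbering: a bromo group at C-9; two chloro groups at C-1; an ethyl group at C-6.
The substituents are ordered alphabetically, ignoring any di-/tri- multipliers.
Putting it together: 9-bromo-1,1-dichloro-6-ethyldecane.

9-bromo-1,1-dichloro-6-ethyldecane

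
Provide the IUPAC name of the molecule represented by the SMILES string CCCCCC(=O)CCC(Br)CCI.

The longest chain bearing the carbonyl is 11 carbons long (undecane).
A ketone (C=O on an internal carbon) is the principal characteristic group, giving the suffix -one.
Choose the numbering such that the substituent locant set {1,3} is lower than {9,11} at the first point of difference.
That gives the carbonyl at C-6; a bromo group at C-3; an iodo group at C-1.
The substituents are ordered alphabetically, ignoring any di-/tri- multipliers.
Assembling the pieces gives 3-bromo-1-iodoundecan-6-one.

3-bromo-1-iodoundecan-6-one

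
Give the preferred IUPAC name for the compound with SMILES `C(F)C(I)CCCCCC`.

The parent chain contains 8 carbons (octane).
The numbering direction is chosen so that the substituent locant set {1,2} is lower than {7,8} at the first point of difference.
With this numbering: a fluoro group at C-1; an iodo group at C-2.
The substituents are ordered alphabetically, ignoring any di-/tri- multipliers.
The name is 1-fluoro-2-iodooctane.

1-fluoro-2-iodooctane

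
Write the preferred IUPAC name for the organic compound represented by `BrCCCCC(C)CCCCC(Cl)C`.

1-bromo-10-chloro-5-methylundecane

The longest carbon chain is 11 atoms: the parent is undecane.
The numbering direction is chosen so that the substituent locant set {1,5,10} is lower than {2,7,11} at the first point of difference.
With this numbering: a bromo group at C-1; a chloro group at C-10; a methyl group at C-5.
Substituent prefixes are cited in alphabetical order (multiplying prefixes like di-/tri- are ignored for ordering).
The name is 1-bromo-10-chloro-5-methylundecane.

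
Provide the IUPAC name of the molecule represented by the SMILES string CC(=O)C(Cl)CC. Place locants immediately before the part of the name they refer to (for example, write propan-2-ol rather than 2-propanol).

3-chloropentan-2-one

The longest chain bearing the carbonyl is 5 carbons long (pentane).
The highest-priority functional group is a ketone (C=O on an internal carbon), so the name ends in -one.
Number the chain so that numbering from this end puts the carbonyl group at C-2 rather than C-4.
With this numbering: the carbonyl at C-2; a chloro group at C-3.
Assembling the pieces gives 3-chloropentan-2-one.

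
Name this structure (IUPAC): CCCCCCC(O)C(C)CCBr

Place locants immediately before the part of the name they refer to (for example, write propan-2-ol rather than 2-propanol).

1-bromo-3-methyldecan-4-ol

Counting along the main chain through the –OH group gives 10 carbons: the parent is decane.
The principal characteristic group is an alcohol (–OH), named with the suffix -ol.
Choose the numbering such that numbering from this end puts the hydroxyl group at C-4 rather than C-7.
This places the hydroxyl at C-4; a bromo group at C-1; a methyl group at C-3.
Substituent prefixes are cited in alphabetical order (multiplying prefixes like di-/tri- are ignored for ordering).
The name is 1-bromo-3-methyldecan-4-ol.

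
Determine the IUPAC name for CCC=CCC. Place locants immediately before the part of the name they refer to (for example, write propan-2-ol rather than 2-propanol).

hex-3-ene

The longest chain bearing the multiple bond is 6 carbons long (hexane).
A C=C double bond in the chain gives the infix -ene-.
Numbering from either end gives identical locants here.
That gives the double bond between C-3 and C-4.
Assembling the pieces gives hex-3-ene.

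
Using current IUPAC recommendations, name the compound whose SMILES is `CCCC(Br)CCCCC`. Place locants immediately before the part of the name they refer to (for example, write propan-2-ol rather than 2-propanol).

The parent chain contains 9 carbons (nonane).
The numbering direction is chosen so that the substituent locant set {4} is lower than {6} at the first point of difference.
This places a bromo group at C-4.
Putting it together: 4-bromononane.

4-bromononane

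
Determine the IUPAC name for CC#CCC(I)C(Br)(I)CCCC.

6-bromo-5,6-diiododec-2-yne

Counting along the main chain through the multiple bond gives 10 carbons: the parent is decane.
A C≡C triple bond in the chain gives the infix -yne-.
Number the chain so that numbering from this end puts the triple bond at C-2 rather than C-8.
With this numbering: the triple bond between C-2 and C-3; a bromo group at C-6; iodo groups at C-5 and C-6.
Prefixes are listed alphabetically: bromo, iodo.
The name is 6-bromo-5,6-diiododec-2-yne.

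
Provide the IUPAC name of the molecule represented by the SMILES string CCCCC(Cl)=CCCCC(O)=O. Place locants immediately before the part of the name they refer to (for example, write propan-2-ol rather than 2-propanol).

6-chlorodec-5-enoic acid

Counting along the main chain through the –COOH group and the multiple bond gives 10 carbons: the parent is decane.
A carboxylic acid (terminal –COOH) is the principal characteristic group, giving the suffix -oic acid.
There is one C=C double bond, indicated by the ending -ene.
The numbering direction is chosen so that the carboxylic acid carbon is C-1 by definition.
That gives the double bond between C-5 and C-6; a chloro group at C-6.
Putting it together: 6-chlorodec-5-enoic acid.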